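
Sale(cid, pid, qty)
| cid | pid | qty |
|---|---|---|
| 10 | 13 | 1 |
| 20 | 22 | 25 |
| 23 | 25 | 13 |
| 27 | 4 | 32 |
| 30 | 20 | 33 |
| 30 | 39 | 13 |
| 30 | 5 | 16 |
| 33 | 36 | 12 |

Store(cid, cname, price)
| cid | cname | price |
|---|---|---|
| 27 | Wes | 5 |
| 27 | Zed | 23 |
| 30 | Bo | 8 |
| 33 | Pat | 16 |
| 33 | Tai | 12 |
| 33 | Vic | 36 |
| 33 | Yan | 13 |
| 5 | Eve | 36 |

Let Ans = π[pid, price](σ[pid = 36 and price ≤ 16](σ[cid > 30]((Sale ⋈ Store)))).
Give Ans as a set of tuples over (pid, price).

{(36, 12), (36, 13), (36, 16)}

Natural join on cid: {(27, 4, 32, Wes, 5), (27, 4, 32, Zed, 23), (30, 20, 33, Bo, 8), (30, 39, 13, Bo, 8), (30, 5, 16, Bo, 8), (33, 36, 12, Pat, 16), (33, 36, 12, Tai, 12), (33, 36, 12, Vic, 36), (33, 36, 12, Yan, 13)}
Selection cid > 30: {(33, 36, 12, Pat, 16), (33, 36, 12, Tai, 12), (33, 36, 12, Vic, 36), (33, 36, 12, Yan, 13)}
Selection pid = 36 and price ≤ 16: {(33, 36, 12, Pat, 16), (33, 36, 12, Tai, 12), (33, 36, 12, Yan, 13)}
Keep only column(s) pid, price: {(36, 12), (36, 13), (36, 16)}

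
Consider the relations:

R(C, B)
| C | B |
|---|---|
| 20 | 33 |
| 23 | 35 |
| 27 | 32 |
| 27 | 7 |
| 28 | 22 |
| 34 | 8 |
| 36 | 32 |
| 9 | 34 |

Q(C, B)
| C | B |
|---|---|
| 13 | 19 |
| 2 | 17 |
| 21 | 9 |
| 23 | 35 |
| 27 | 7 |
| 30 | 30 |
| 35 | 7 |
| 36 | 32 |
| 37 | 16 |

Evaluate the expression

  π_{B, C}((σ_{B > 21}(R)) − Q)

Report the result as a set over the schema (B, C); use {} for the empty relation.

{(22, 28), (32, 27), (33, 20), (34, 9)}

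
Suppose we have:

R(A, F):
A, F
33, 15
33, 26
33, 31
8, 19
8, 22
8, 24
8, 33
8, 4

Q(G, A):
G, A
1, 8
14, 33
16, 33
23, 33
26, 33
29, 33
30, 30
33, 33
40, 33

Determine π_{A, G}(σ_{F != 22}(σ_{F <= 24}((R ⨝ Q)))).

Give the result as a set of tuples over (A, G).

{(33, 14), (33, 16), (33, 23), (33, 26), (33, 29), (33, 33), (33, 40), (8, 1)}

Joining R and Q on A yields {(33, 15, 14), (33, 15, 16), (33, 15, 23), (33, 15, 26), (33, 15, 29), (33, 15, 33), (33, 15, 40), (33, 26, 14), (33, 26, 16), (33, 26, 23), (33, 26, 26), (33, 26, 29), (33, 26, 33), (33, 26, 40), (33, 31, 14), (33, 31, 16), (33, 31, 23), (33, 31, 26), (33, 31, 29), (33, 31, 33), (33, 31, 40), (8, 19, 1), (8, 22, 1), (8, 24, 1), (8, 33, 1), (8, 4, 1)}.
Filtering on F <= 24 leaves {(33, 15, 14), (33, 15, 16), (33, 15, 23), (33, 15, 26), (33, 15, 29), (33, 15, 33), (33, 15, 40), (8, 19, 1), (8, 22, 1), (8, 24, 1), (8, 4, 1)}.
Filtering on F != 22 leaves {(33, 15, 14), (33, 15, 16), (33, 15, 23), (33, 15, 26), (33, 15, 29), (33, 15, 33), (33, 15, 40), (8, 19, 1), (8, 24, 1), (8, 4, 1)}.
Projecting to A, G (2 duplicate(s) eliminated): {(33, 14), (33, 16), (33, 23), (33, 26), (33, 29), (33, 33), (33, 40), (8, 1)}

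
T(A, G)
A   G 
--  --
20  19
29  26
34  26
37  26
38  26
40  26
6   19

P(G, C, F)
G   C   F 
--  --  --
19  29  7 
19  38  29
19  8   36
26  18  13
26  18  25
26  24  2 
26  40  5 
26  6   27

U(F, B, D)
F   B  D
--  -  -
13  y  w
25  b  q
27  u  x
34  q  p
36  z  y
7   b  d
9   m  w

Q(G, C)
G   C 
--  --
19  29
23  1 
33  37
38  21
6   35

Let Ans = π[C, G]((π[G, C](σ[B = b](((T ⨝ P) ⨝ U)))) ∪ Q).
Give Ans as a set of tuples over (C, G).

Joining T and P on G yields {(20, 19, 29, 7), (20, 19, 38, 29), (20, 19, 8, 36), (29, 26, 18, 13), (29, 26, 18, 25), (29, 26, 24, 2), (29, 26, 40, 5), (29, 26, 6, 27), (34, 26, 18, 13), (34, 26, 18, 25), (34, 26, 24, 2), (34, 26, 40, 5), (34, 26, 6, 27), (37, 26, 18, 13), (37, 26, 18, 25), (37, 26, 24, 2), (37, 26, 40, 5), (37, 26, 6, 27), (38, 26, 18, 13), (38, 26, 18, 25), (38, 26, 24, 2), (38, 26, 40, 5), (38, 26, 6, 27), (40, 26, 18, 13), (40, 26, 18, 25), (40, 26, 24, 2), (40, 26, 40, 5), (40, 26, 6, 27), (6, 19, 29, 7), (6, 19, 38, 29), (6, 19, 8, 36)}.
Joining (T ⨝ P) and U on F yields {(20, 19, 29, 7, b, d), (20, 19, 8, 36, z, y), (29, 26, 18, 13, y, w), (29, 26, 18, 25, b, q), (29, 26, 6, 27, u, x), (34, 26, 18, 13, y, w), (34, 26, 18, 25, b, q), (34, 26, 6, 27, u, x), (37, 26, 18, 13, y, w), (37, 26, 18, 25, b, q), (37, 26, 6, 27, u, x), (38, 26, 18, 13, y, w), (38, 26, 18, 25, b, q), (38, 26, 6, 27, u, x), (40, 26, 18, 13, y, w), (40, 26, 18, 25, b, q), (40, 26, 6, 27, u, x), (6, 19, 29, 7, b, d), (6, 19, 8, 36, z, y)}.
σ[B = b]: keep tuples satisfying B = b → {(20, 19, 29, 7, b, d), (29, 26, 18, 25, b, q), (34, 26, 18, 25, b, q), (37, 26, 18, 25, b, q), (38, 26, 18, 25, b, q), (40, 26, 18, 25, b, q), (6, 19, 29, 7, b, d)}
π_{G, C} gives {(19, 29), (26, 18)} (5 duplicate(s) eliminated).
Taking the union: {(19, 29), (23, 1), (26, 18), (33, 37), (38, 21), (6, 35)}
π_{C, G} gives {(1, 23), (18, 26), (21, 38), (29, 19), (35, 6), (37, 33)}.

{(1, 23), (18, 26), (21, 38), (29, 19), (35, 6), (37, 33)}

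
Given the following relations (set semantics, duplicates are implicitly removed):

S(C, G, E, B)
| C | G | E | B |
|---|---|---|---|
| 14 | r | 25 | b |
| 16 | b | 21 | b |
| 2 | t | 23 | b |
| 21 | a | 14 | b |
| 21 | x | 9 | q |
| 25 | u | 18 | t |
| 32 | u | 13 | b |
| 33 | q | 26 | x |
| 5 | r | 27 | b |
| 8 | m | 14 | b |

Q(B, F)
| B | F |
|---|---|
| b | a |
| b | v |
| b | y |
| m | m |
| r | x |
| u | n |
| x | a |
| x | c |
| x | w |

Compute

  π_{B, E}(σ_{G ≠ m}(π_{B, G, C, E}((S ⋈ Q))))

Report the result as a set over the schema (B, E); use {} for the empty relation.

{(b, 13), (b, 14), (b, 21), (b, 23), (b, 25), (b, 27), (x, 26)}

Natural join on B: {(14, r, 25, b, a), (14, r, 25, b, v), (14, r, 25, b, y), (16, b, 21, b, a), (16, b, 21, b, v), (16, b, 21, b, y), (2, t, 23, b, a), (2, t, 23, b, v), (2, t, 23, b, y), (21, a, 14, b, a), (21, a, 14, b, v), (21, a, 14, b, y), (32, u, 13, b, a), (32, u, 13, b, v), (32, u, 13, b, y), (33, q, 26, x, a), (33, q, 26, x, c), (33, q, 26, x, w), (5, r, 27, b, a), (5, r, 27, b, v), (5, r, 27, b, y), (8, m, 14, b, a), (8, m, 14, b, v), (8, m, 14, b, y)}
Keep only column(s) B, G, C, E (16 duplicate(s) eliminated): {(b, a, 21, 14), (b, b, 16, 21), (b, m, 8, 14), (b, r, 14, 25), (b, r, 5, 27), (b, t, 2, 23), (b, u, 32, 13), (x, q, 33, 26)}
Apply σ_{G ≠ m}; surviving tuples: {(b, a, 21, 14), (b, b, 16, 21), (b, r, 14, 25), (b, r, 5, 27), (b, t, 2, 23), (b, u, 32, 13), (x, q, 33, 26)}
Keep only column(s) B, E: {(b, 13), (b, 14), (b, 21), (b, 23), (b, 25), (b, 27), (x, 26)}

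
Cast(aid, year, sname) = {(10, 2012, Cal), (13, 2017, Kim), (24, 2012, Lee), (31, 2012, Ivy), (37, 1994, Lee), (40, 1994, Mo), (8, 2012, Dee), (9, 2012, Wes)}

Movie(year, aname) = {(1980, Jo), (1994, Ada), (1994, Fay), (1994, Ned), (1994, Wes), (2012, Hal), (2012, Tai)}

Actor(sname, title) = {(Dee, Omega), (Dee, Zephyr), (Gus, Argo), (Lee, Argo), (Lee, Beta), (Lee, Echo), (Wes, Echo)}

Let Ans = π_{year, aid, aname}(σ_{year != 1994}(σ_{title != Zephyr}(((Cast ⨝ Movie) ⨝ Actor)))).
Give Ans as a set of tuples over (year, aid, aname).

{(2012, 24, Hal), (2012, 24, Tai), (2012, 8, Hal), (2012, 8, Tai), (2012, 9, Hal), (2012, 9, Tai)}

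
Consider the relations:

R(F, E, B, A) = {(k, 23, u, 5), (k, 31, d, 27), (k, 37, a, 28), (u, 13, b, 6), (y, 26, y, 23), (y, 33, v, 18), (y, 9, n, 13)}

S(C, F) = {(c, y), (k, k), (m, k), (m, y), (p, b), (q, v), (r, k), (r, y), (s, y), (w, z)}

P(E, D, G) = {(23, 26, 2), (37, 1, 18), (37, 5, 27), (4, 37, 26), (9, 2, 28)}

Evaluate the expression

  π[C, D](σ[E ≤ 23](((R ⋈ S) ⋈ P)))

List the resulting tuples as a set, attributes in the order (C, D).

{(c, 2), (k, 26), (m, 2), (m, 26), (r, 2), (r, 26), (s, 2)}

Joining R and S on F yields {(k, 23, u, 5, k), (k, 23, u, 5, m), (k, 23, u, 5, r), (k, 31, d, 27, k), (k, 31, d, 27, m), (k, 31, d, 27, r), (k, 37, a, 28, k), (k, 37, a, 28, m), (k, 37, a, 28, r), (y, 26, y, 23, c), (y, 26, y, 23, m), (y, 26, y, 23, r), (y, 26, y, 23, s), (y, 33, v, 18, c), (y, 33, v, 18, m), (y, 33, v, 18, r), (y, 33, v, 18, s), (y, 9, n, 13, c), (y, 9, n, 13, m), (y, 9, n, 13, r), (y, 9, n, 13, s)}.
Joining (R ⋈ S) and P on E yields {(k, 23, u, 5, k, 26, 2), (k, 23, u, 5, m, 26, 2), (k, 23, u, 5, r, 26, 2), (k, 37, a, 28, k, 1, 18), (k, 37, a, 28, k, 5, 27), (k, 37, a, 28, m, 1, 18), (k, 37, a, 28, m, 5, 27), (k, 37, a, 28, r, 1, 18), (k, 37, a, 28, r, 5, 27), (y, 9, n, 13, c, 2, 28), (y, 9, n, 13, m, 2, 28), (y, 9, n, 13, r, 2, 28), (y, 9, n, 13, s, 2, 28)}.
Filtering on E ≤ 23 leaves {(k, 23, u, 5, k, 26, 2), (k, 23, u, 5, m, 26, 2), (k, 23, u, 5, r, 26, 2), (y, 9, n, 13, c, 2, 28), (y, 9, n, 13, m, 2, 28), (y, 9, n, 13, r, 2, 28), (y, 9, n, 13, s, 2, 28)}.
Keep only column(s) C, D: {(c, 2), (k, 26), (m, 2), (m, 26), (r, 2), (r, 26), (s, 2)}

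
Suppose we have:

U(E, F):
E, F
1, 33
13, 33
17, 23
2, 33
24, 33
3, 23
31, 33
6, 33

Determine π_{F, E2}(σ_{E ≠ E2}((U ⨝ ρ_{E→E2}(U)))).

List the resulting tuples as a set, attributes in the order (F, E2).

{(23, 17), (23, 3), (33, 1), (33, 13), (33, 2), (33, 24), (33, 31), (33, 6)}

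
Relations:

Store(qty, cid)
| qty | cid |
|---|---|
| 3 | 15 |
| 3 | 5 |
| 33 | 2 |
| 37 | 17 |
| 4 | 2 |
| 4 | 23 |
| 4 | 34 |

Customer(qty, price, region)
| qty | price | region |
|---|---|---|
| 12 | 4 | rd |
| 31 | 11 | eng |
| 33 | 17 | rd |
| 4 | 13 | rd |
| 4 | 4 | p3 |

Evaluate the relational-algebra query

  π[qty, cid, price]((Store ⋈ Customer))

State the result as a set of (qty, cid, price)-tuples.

{(33, 2, 17), (4, 2, 13), (4, 2, 4), (4, 23, 13), (4, 23, 4), (4, 34, 13), (4, 34, 4)}

Store ⋈ Customer (natural join on qty): {(33, 2, 17, rd), (4, 2, 13, rd), (4, 2, 4, p3), (4, 23, 13, rd), (4, 23, 4, p3), (4, 34, 13, rd), (4, 34, 4, p3)}
π[qty, cid, price]: project onto (qty, cid, price) → {(33, 2, 17), (4, 2, 13), (4, 2, 4), (4, 23, 13), (4, 23, 4), (4, 34, 13), (4, 34, 4)}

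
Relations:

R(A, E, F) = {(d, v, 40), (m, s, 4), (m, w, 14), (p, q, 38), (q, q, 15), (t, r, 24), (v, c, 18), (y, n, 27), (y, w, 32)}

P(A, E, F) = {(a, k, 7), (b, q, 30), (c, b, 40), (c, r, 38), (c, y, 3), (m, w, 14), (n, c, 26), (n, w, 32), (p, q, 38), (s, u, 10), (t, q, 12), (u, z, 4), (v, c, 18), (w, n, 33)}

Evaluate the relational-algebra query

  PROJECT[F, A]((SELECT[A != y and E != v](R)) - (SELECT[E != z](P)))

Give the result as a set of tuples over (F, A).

Apply σ_{A != y and E != v}; surviving tuples: {(m, s, 4), (m, w, 14), (p, q, 38), (q, q, 15), (t, r, 24), (v, c, 18)}
Apply σ_{E != z}; surviving tuples: {(a, k, 7), (b, q, 30), (c, b, 40), (c, r, 38), (c, y, 3), (m, w, 14), (n, c, 26), (n, w, 32), (p, q, 38), (s, u, 10), (t, q, 12), (v, c, 18), (w, n, 33)}
Taking the difference: {(m, s, 4), (q, q, 15), (t, r, 24)}
Projecting to F, A: {(15, q), (24, t), (4, m)}

{(15, q), (24, t), (4, m)}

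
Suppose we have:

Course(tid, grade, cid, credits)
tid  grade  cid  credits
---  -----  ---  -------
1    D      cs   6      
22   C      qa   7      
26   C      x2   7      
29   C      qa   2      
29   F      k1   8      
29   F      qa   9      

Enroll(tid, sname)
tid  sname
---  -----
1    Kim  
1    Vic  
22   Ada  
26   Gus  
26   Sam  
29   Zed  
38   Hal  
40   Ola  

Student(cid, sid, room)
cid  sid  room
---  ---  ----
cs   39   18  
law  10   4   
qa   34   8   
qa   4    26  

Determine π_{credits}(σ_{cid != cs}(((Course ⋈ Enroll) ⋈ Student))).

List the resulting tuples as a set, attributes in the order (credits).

Course ⋈ Enroll (natural join on tid): {(1, D, cs, 6, Kim), (1, D, cs, 6, Vic), (22, C, qa, 7, Ada), (26, C, x2, 7, Gus), (26, C, x2, 7, Sam), (29, C, qa, 2, Zed), (29, F, k1, 8, Zed), (29, F, qa, 9, Zed)}
(Course ⋈ Enroll) ⋈ Student (natural join on cid): {(1, D, cs, 6, Kim, 39, 18), (1, D, cs, 6, Vic, 39, 18), (22, C, qa, 7, Ada, 34, 8), (22, C, qa, 7, Ada, 4, 26), (29, C, qa, 2, Zed, 34, 8), (29, C, qa, 2, Zed, 4, 26), (29, F, qa, 9, Zed, 34, 8), (29, F, qa, 9, Zed, 4, 26)}
Selection cid != cs: {(22, C, qa, 7, Ada, 34, 8), (22, C, qa, 7, Ada, 4, 26), (29, C, qa, 2, Zed, 34, 8), (29, C, qa, 2, Zed, 4, 26), (29, F, qa, 9, Zed, 34, 8), (29, F, qa, 9, Zed, 4, 26)}
π_{credits} gives {2, 7, 9} (3 duplicate(s) eliminated).

{2, 7, 9}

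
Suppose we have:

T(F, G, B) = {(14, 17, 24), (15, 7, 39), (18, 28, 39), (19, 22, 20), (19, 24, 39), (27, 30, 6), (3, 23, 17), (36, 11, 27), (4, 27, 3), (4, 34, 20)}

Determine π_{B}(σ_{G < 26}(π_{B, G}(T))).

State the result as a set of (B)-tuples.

Keep only column(s) B, G: {(17, 23), (20, 22), (20, 34), (24, 17), (27, 11), (3, 27), (39, 24), (39, 28), (39, 7), (6, 30)}
σ[G < 26]: keep tuples satisfying G < 26 → {(17, 23), (20, 22), (24, 17), (27, 11), (39, 24), (39, 7)}
Keep only column(s) B (1 duplicate(s) eliminated): {17, 20, 24, 27, 39}

{17, 20, 24, 27, 39}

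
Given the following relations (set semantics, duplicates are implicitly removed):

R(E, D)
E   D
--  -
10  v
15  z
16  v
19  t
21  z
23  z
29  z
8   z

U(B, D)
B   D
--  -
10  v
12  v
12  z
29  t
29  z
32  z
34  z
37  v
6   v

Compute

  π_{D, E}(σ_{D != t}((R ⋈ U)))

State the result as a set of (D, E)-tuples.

{(v, 10), (v, 16), (z, 15), (z, 21), (z, 23), (z, 29), (z, 8)}

Natural join on D: {(10, v, 10), (10, v, 12), (10, v, 37), (10, v, 6), (15, z, 12), (15, z, 29), (15, z, 32), (15, z, 34), (16, v, 10), (16, v, 12), (16, v, 37), (16, v, 6), (19, t, 29), (21, z, 12), (21, z, 29), (21, z, 32), (21, z, 34), (23, z, 12), (23, z, 29), (23, z, 32), (23, z, 34), (29, z, 12), (29, z, 29), (29, z, 32), (29, z, 34), (8, z, 12), (8, z, 29), (8, z, 32), (8, z, 34)}
Filtering on D != t leaves {(10, v, 10), (10, v, 12), (10, v, 37), (10, v, 6), (15, z, 12), (15, z, 29), (15, z, 32), (15, z, 34), (16, v, 10), (16, v, 12), (16, v, 37), (16, v, 6), (21, z, 12), (21, z, 29), (21, z, 32), (21, z, 34), (23, z, 12), (23, z, 29), (23, z, 32), (23, z, 34), (29, z, 12), (29, z, 29), (29, z, 32), (29, z, 34), (8, z, 12), (8, z, 29), (8, z, 32), (8, z, 34)}.
π_{D, E} gives {(v, 10), (v, 16), (z, 15), (z, 21), (z, 23), (z, 29), (z, 8)} (21 duplicate(s) eliminated).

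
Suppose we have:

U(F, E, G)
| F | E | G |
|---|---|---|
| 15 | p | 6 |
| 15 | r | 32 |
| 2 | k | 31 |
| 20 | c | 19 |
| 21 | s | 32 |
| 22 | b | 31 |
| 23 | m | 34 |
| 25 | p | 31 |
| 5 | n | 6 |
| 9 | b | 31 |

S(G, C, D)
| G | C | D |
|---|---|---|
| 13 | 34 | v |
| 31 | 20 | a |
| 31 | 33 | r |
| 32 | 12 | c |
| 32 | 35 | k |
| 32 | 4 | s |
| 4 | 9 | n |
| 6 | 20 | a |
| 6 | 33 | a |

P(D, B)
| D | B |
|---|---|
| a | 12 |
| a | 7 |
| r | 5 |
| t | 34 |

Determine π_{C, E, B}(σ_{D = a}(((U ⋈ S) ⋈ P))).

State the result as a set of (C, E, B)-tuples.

U ⋈ S (natural join on G): {(15, p, 6, 20, a), (15, p, 6, 33, a), (15, r, 32, 12, c), (15, r, 32, 35, k), (15, r, 32, 4, s), (2, k, 31, 20, a), (2, k, 31, 33, r), (21, s, 32, 12, c), (21, s, 32, 35, k), (21, s, 32, 4, s), (22, b, 31, 20, a), (22, b, 31, 33, r), (25, p, 31, 20, a), (25, p, 31, 33, r), (5, n, 6, 20, a), (5, n, 6, 33, a), (9, b, 31, 20, a), (9, b, 31, 33, r)}
(U ⋈ S) ⋈ P (natural join on D): {(15, p, 6, 20, a, 12), (15, p, 6, 20, a, 7), (15, p, 6, 33, a, 12), (15, p, 6, 33, a, 7), (2, k, 31, 20, a, 12), (2, k, 31, 20, a, 7), (2, k, 31, 33, r, 5), (22, b, 31, 20, a, 12), (22, b, 31, 20, a, 7), (22, b, 31, 33, r, 5), (25, p, 31, 20, a, 12), (25, p, 31, 20, a, 7), (25, p, 31, 33, r, 5), (5, n, 6, 20, a, 12), (5, n, 6, 20, a, 7), (5, n, 6, 33, a, 12), (5, n, 6, 33, a, 7), (9, b, 31, 20, a, 12), (9, b, 31, 20, a, 7), (9, b, 31, 33, r, 5)}
Filtering on D = a leaves {(15, p, 6, 20, a, 12), (15, p, 6, 20, a, 7), (15, p, 6, 33, a, 12), (15, p, 6, 33, a, 7), (2, k, 31, 20, a, 12), (2, k, 31, 20, a, 7), (22, b, 31, 20, a, 12), (22, b, 31, 20, a, 7), (25, p, 31, 20, a, 12), (25, p, 31, 20, a, 7), (5, n, 6, 20, a, 12), (5, n, 6, 20, a, 7), (5, n, 6, 33, a, 12), (5, n, 6, 33, a, 7), (9, b, 31, 20, a, 12), (9, b, 31, 20, a, 7)}.
Projecting to C, E, B (4 duplicate(s) eliminated): {(20, b, 12), (20, b, 7), (20, k, 12), (20, k, 7), (20, n, 12), (20, n, 7), (20, p, 12), (20, p, 7), (33, n, 12), (33, n, 7), (33, p, 12), (33, p, 7)}

{(20, b, 12), (20, b, 7), (20, k, 12), (20, k, 7), (20, n, 12), (20, n, 7), (20, p, 12), (20, p, 7), (33, n, 12), (33, n, 7), (33, p, 12), (33, p, 7)}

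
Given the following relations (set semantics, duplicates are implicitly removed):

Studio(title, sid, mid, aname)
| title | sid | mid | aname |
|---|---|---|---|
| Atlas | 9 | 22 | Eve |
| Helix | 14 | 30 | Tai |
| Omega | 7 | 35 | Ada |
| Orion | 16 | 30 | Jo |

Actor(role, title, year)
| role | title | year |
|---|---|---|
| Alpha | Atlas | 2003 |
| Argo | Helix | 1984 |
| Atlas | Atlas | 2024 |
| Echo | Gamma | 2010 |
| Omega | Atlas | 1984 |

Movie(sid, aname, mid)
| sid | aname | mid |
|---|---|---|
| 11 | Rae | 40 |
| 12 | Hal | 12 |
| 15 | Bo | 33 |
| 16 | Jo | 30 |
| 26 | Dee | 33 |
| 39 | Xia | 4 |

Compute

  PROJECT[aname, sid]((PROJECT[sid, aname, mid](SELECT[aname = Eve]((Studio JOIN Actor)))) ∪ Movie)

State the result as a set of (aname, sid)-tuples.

Studio ⋈ Actor (natural join on title): {(Atlas, 9, 22, Eve, Alpha, 2003), (Atlas, 9, 22, Eve, Atlas, 2024), (Atlas, 9, 22, Eve, Omega, 1984), (Helix, 14, 30, Tai, Argo, 1984)}
σ[aname = Eve]: keep tuples satisfying aname = Eve → {(Atlas, 9, 22, Eve, Alpha, 2003), (Atlas, 9, 22, Eve, Atlas, 2024), (Atlas, 9, 22, Eve, Omega, 1984)}
π_{sid, aname, mid} gives {(9, Eve, 22)} (2 duplicate(s) eliminated).
Union: {(9, Eve, 22)} with {(11, Rae, 40), (12, Hal, 12), (15, Bo, 33), (16, Jo, 30), (26, Dee, 33), (39, Xia, 4)} → {(11, Rae, 40), (12, Hal, 12), (15, Bo, 33), (16, Jo, 30), (26, Dee, 33), (39, Xia, 4), (9, Eve, 22)}
π_{aname, sid} gives {(Bo, 15), (Dee, 26), (Eve, 9), (Hal, 12), (Jo, 16), (Rae, 11), (Xia, 39)}.

{(Bo, 15), (Dee, 26), (Eve, 9), (Hal, 12), (Jo, 16), (Rae, 11), (Xia, 39)}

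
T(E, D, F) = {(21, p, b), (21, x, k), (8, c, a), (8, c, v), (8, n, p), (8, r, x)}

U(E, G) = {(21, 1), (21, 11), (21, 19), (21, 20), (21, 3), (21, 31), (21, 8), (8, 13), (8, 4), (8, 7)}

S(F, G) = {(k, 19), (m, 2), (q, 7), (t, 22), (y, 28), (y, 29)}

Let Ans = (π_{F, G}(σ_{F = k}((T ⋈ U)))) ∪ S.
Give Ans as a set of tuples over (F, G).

Natural join on E: {(21, p, b, 1), (21, p, b, 11), (21, p, b, 19), (21, p, b, 20), (21, p, b, 3), (21, p, b, 31), (21, p, b, 8), (21, x, k, 1), (21, x, k, 11), (21, x, k, 19), (21, x, k, 20), (21, x, k, 3), (21, x, k, 31), (21, x, k, 8), (8, c, a, 13), (8, c, a, 4), (8, c, a, 7), (8, c, v, 13), (8, c, v, 4), (8, c, v, 7), (8, n, p, 13), (8, n, p, 4), (8, n, p, 7), (8, r, x, 13), (8, r, x, 4), (8, r, x, 7)}
Filtering on F = k leaves {(21, x, k, 1), (21, x, k, 11), (21, x, k, 19), (21, x, k, 20), (21, x, k, 3), (21, x, k, 31), (21, x, k, 8)}.
Projecting to F, G: {(k, 1), (k, 11), (k, 19), (k, 20), (k, 3), (k, 31), (k, 8)}
Set union of the two operands is {(k, 1), (k, 11), (k, 19), (k, 20), (k, 3), (k, 31), (k, 8), (m, 2), (q, 7), (t, 22), (y, 28), (y, 29)}.

{(k, 1), (k, 11), (k, 19), (k, 20), (k, 3), (k, 31), (k, 8), (m, 2), (q, 7), (t, 22), (y, 28), (y, 29)}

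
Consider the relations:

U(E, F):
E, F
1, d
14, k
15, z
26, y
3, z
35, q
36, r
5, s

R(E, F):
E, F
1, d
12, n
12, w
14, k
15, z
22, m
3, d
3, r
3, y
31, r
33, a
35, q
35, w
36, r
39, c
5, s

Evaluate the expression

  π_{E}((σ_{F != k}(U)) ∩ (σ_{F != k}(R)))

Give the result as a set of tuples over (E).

Filtering on F != k leaves {(1, d), (15, z), (26, y), (3, z), (35, q), (36, r), (5, s)}.
Filtering on F != k leaves {(1, d), (12, n), (12, w), (15, z), (22, m), (3, d), (3, r), (3, y), (31, r), (33, a), (35, q), (35, w), (36, r), (39, c), (5, s)}.
Taking the intersection: {(1, d), (15, z), (35, q), (36, r), (5, s)}
π_{E} gives {1, 15, 35, 36, 5}.

{1, 15, 35, 36, 5}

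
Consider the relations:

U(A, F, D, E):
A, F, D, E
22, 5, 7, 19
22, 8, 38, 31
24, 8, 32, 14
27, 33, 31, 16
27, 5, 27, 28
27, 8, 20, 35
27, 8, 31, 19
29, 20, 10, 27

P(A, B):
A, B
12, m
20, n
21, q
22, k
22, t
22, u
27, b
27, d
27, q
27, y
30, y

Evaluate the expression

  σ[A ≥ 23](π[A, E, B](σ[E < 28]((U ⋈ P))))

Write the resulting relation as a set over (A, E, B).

Natural join on A: {(22, 5, 7, 19, k), (22, 5, 7, 19, t), (22, 5, 7, 19, u), (22, 8, 38, 31, k), (22, 8, 38, 31, t), (22, 8, 38, 31, u), (27, 33, 31, 16, b), (27, 33, 31, 16, d), (27, 33, 31, 16, q), (27, 33, 31, 16, y), (27, 5, 27, 28, b), (27, 5, 27, 28, d), (27, 5, 27, 28, q), (27, 5, 27, 28, y), (27, 8, 20, 35, b), (27, 8, 20, 35, d), (27, 8, 20, 35, q), (27, 8, 20, 35, y), (27, 8, 31, 19, b), (27, 8, 31, 19, d), (27, 8, 31, 19, q), (27, 8, 31, 19, y)}
Filtering on E < 28 leaves {(22, 5, 7, 19, k), (22, 5, 7, 19, t), (22, 5, 7, 19, u), (27, 33, 31, 16, b), (27, 33, 31, 16, d), (27, 33, 31, 16, q), (27, 33, 31, 16, y), (27, 8, 31, 19, b), (27, 8, 31, 19, d), (27, 8, 31, 19, q), (27, 8, 31, 19, y)}.
Projecting to A, E, B: {(22, 19, k), (22, 19, t), (22, 19, u), (27, 16, b), (27, 16, d), (27, 16, q), (27, 16, y), (27, 19, b), (27, 19, d), (27, 19, q), (27, 19, y)}
Filtering on A ≥ 23 leaves {(27, 16, b), (27, 16, d), (27, 16, q), (27, 16, y), (27, 19, b), (27, 19, d), (27, 19, q), (27, 19, y)}.

{(27, 16, b), (27, 16, d), (27, 16, q), (27, 16, y), (27, 19, b), (27, 19, d), (27, 19, q), (27, 19, y)}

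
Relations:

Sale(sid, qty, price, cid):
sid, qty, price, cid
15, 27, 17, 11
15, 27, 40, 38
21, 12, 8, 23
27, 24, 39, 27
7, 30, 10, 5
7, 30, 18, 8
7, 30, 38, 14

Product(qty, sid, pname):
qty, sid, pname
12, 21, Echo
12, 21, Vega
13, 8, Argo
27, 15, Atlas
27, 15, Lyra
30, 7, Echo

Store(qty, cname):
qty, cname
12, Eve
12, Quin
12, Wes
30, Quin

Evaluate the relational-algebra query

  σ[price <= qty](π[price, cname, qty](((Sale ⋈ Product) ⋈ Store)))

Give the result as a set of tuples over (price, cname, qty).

Natural join on sid, qty: {(15, 27, 17, 11, Atlas), (15, 27, 17, 11, Lyra), (15, 27, 40, 38, Atlas), (15, 27, 40, 38, Lyra), (21, 12, 8, 23, Echo), (21, 12, 8, 23, Vega), (7, 30, 10, 5, Echo), (7, 30, 18, 8, Echo), (7, 30, 38, 14, Echo)}
Natural join on qty: {(21, 12, 8, 23, Echo, Eve), (21, 12, 8, 23, Echo, Quin), (21, 12, 8, 23, Echo, Wes), (21, 12, 8, 23, Vega, Eve), (21, 12, 8, 23, Vega, Quin), (21, 12, 8, 23, Vega, Wes), (7, 30, 10, 5, Echo, Quin), (7, 30, 18, 8, Echo, Quin), (7, 30, 38, 14, Echo, Quin)}
Projecting to price, cname, qty (3 duplicate(s) eliminated): {(10, Quin, 30), (18, Quin, 30), (38, Quin, 30), (8, Eve, 12), (8, Quin, 12), (8, Wes, 12)}
Selection price <= qty: {(10, Quin, 30), (18, Quin, 30), (8, Eve, 12), (8, Quin, 12), (8, Wes, 12)}

{(10, Quin, 30), (18, Quin, 30), (8, Eve, 12), (8, Quin, 12), (8, Wes, 12)}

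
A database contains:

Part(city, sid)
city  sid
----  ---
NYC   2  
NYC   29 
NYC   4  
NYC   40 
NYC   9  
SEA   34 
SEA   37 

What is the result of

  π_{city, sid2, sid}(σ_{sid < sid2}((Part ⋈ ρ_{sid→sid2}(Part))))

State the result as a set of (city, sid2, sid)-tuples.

ρ[sid→sid2]: schema becomes (city, sid2); tuples unchanged.
Joining Part and ρ_{sid→sid2}(Part) on city yields {(NYC, 2, 2), (NYC, 2, 29), (NYC, 2, 4), (NYC, 2, 40), (NYC, 2, 9), (NYC, 29, 2), (NYC, 29, 29), (NYC, 29, 4), (NYC, 29, 40), (NYC, 29, 9), (NYC, 4, 2), (NYC, 4, 29), (NYC, 4, 4), (NYC, 4, 40), (NYC, 4, 9), (NYC, 40, 2), (NYC, 40, 29), (NYC, 40, 4), (NYC, 40, 40), (NYC, 40, 9), (NYC, 9, 2), (NYC, 9, 29), (NYC, 9, 4), (NYC, 9, 40), (NYC, 9, 9), (SEA, 34, 34), (SEA, 34, 37), (SEA, 37, 34), (SEA, 37, 37)}.
Filtering on sid < sid2 leaves {(NYC, 2, 29), (NYC, 2, 4), (NYC, 2, 40), (NYC, 2, 9), (NYC, 29, 40), (NYC, 4, 29), (NYC, 4, 40), (NYC, 4, 9), (NYC, 9, 29), (NYC, 9, 40), (SEA, 34, 37)}.
Projecting to city, sid2, sid: {(NYC, 29, 2), (NYC, 29, 4), (NYC, 29, 9), (NYC, 4, 2), (NYC, 40, 2), (NYC, 40, 29), (NYC, 40, 4), (NYC, 40, 9), (NYC, 9, 2), (NYC, 9, 4), (SEA, 37, 34)}

{(NYC, 29, 2), (NYC, 29, 4), (NYC, 29, 9), (NYC, 4, 2), (NYC, 40, 2), (NYC, 40, 29), (NYC, 40, 4), (NYC, 40, 9), (NYC, 9, 2), (NYC, 9, 4), (SEA, 37, 34)}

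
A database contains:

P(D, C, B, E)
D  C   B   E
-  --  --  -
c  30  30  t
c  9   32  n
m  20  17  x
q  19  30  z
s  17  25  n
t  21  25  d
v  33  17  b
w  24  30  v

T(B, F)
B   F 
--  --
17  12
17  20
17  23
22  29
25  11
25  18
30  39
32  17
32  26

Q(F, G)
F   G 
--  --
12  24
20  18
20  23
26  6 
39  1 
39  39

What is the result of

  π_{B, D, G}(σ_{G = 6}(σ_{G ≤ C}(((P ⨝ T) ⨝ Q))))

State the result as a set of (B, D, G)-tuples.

{(32, c, 6)}

P ⋈ T (natural join on B): {(c, 30, 30, t, 39), (c, 9, 32, n, 17), (c, 9, 32, n, 26), (m, 20, 17, x, 12), (m, 20, 17, x, 20), (m, 20, 17, x, 23), (q, 19, 30, z, 39), (s, 17, 25, n, 11), (s, 17, 25, n, 18), (t, 21, 25, d, 11), (t, 21, 25, d, 18), (v, 33, 17, b, 12), (v, 33, 17, b, 20), (v, 33, 17, b, 23), (w, 24, 30, v, 39)}
(P ⨝ T) ⋈ Q (natural join on F): {(c, 30, 30, t, 39, 1), (c, 30, 30, t, 39, 39), (c, 9, 32, n, 26, 6), (m, 20, 17, x, 12, 24), (m, 20, 17, x, 20, 18), (m, 20, 17, x, 20, 23), (q, 19, 30, z, 39, 1), (q, 19, 30, z, 39, 39), (v, 33, 17, b, 12, 24), (v, 33, 17, b, 20, 18), (v, 33, 17, b, 20, 23), (w, 24, 30, v, 39, 1), (w, 24, 30, v, 39, 39)}
Apply σ_{G ≤ C}; surviving tuples: {(c, 30, 30, t, 39, 1), (c, 9, 32, n, 26, 6), (m, 20, 17, x, 20, 18), (q, 19, 30, z, 39, 1), (v, 33, 17, b, 12, 24), (v, 33, 17, b, 20, 18), (v, 33, 17, b, 20, 23), (w, 24, 30, v, 39, 1)}
Apply σ_{G = 6}; surviving tuples: {(c, 9, 32, n, 26, 6)}
π[B, D, G]: project onto (B, D, G) → {(32, c, 6)}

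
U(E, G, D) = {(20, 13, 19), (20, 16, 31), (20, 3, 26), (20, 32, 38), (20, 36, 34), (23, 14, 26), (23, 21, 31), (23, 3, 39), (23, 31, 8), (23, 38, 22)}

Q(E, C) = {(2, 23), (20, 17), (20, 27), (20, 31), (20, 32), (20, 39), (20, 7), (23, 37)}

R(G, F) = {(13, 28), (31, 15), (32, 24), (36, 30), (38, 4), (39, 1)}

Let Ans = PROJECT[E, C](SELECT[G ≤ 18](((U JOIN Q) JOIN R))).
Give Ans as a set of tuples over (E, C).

{(20, 17), (20, 27), (20, 31), (20, 32), (20, 39), (20, 7)}

Joining U and Q on E yields {(20, 13, 19, 17), (20, 13, 19, 27), (20, 13, 19, 31), (20, 13, 19, 32), (20, 13, 19, 39), (20, 13, 19, 7), (20, 16, 31, 17), (20, 16, 31, 27), (20, 16, 31, 31), (20, 16, 31, 32), (20, 16, 31, 39), (20, 16, 31, 7), (20, 3, 26, 17), (20, 3, 26, 27), (20, 3, 26, 31), (20, 3, 26, 32), (20, 3, 26, 39), (20, 3, 26, 7), (20, 32, 38, 17), (20, 32, 38, 27), (20, 32, 38, 31), (20, 32, 38, 32), (20, 32, 38, 39), (20, 32, 38, 7), (20, 36, 34, 17), (20, 36, 34, 27), (20, 36, 34, 31), (20, 36, 34, 32), (20, 36, 34, 39), (20, 36, 34, 7), (23, 14, 26, 37), (23, 21, 31, 37), (23, 3, 39, 37), (23, 31, 8, 37), (23, 38, 22, 37)}.
Joining (U JOIN Q) and R on G yields {(20, 13, 19, 17, 28), (20, 13, 19, 27, 28), (20, 13, 19, 31, 28), (20, 13, 19, 32, 28), (20, 13, 19, 39, 28), (20, 13, 19, 7, 28), (20, 32, 38, 17, 24), (20, 32, 38, 27, 24), (20, 32, 38, 31, 24), (20, 32, 38, 32, 24), (20, 32, 38, 39, 24), (20, 32, 38, 7, 24), (20, 36, 34, 17, 30), (20, 36, 34, 27, 30), (20, 36, 34, 31, 30), (20, 36, 34, 32, 30), (20, 36, 34, 39, 30), (20, 36, 34, 7, 30), (23, 31, 8, 37, 15), (23, 38, 22, 37, 4)}.
Apply σ_{G ≤ 18}; surviving tuples: {(20, 13, 19, 17, 28), (20, 13, 19, 27, 28), (20, 13, 19, 31, 28), (20, 13, 19, 32, 28), (20, 13, 19, 39, 28), (20, 13, 19, 7, 28)}
π_{E, C} gives {(20, 17), (20, 27), (20, 31), (20, 32), (20, 39), (20, 7)}.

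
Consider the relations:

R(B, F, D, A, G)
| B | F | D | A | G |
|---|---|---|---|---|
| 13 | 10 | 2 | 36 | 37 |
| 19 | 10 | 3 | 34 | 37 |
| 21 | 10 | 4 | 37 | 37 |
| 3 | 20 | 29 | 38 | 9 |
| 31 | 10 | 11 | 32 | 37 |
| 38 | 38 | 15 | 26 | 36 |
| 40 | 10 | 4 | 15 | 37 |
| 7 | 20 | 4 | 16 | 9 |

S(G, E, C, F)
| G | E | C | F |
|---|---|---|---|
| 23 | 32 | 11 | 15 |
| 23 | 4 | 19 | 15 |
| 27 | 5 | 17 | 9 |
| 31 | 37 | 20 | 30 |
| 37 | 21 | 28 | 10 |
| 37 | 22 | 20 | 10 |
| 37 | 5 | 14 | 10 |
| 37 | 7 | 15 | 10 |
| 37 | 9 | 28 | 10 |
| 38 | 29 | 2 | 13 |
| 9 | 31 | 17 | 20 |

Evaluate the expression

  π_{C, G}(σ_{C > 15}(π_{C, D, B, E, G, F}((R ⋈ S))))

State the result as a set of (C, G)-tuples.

{(17, 9), (20, 37), (28, 37)}

Joining R and S on F, G yields {(13, 10, 2, 36, 37, 21, 28), (13, 10, 2, 36, 37, 22, 20), (13, 10, 2, 36, 37, 5, 14), (13, 10, 2, 36, 37, 7, 15), (13, 10, 2, 36, 37, 9, 28), (19, 10, 3, 34, 37, 21, 28), (19, 10, 3, 34, 37, 22, 20), (19, 10, 3, 34, 37, 5, 14), (19, 10, 3, 34, 37, 7, 15), (19, 10, 3, 34, 37, 9, 28), (21, 10, 4, 37, 37, 21, 28), (21, 10, 4, 37, 37, 22, 20), (21, 10, 4, 37, 37, 5, 14), (21, 10, 4, 37, 37, 7, 15), (21, 10, 4, 37, 37, 9, 28), (3, 20, 29, 38, 9, 31, 17), (31, 10, 11, 32, 37, 21, 28), (31, 10, 11, 32, 37, 22, 20), (31, 10, 11, 32, 37, 5, 14), (31, 10, 11, 32, 37, 7, 15), (31, 10, 11, 32, 37, 9, 28), (40, 10, 4, 15, 37, 21, 28), (40, 10, 4, 15, 37, 22, 20), (40, 10, 4, 15, 37, 5, 14), (40, 10, 4, 15, 37, 7, 15), (40, 10, 4, 15, 37, 9, 28), (7, 20, 4, 16, 9, 31, 17)}.
π_{C, D, B, E, G, F} gives {(14, 11, 31, 5, 37, 10), (14, 2, 13, 5, 37, 10), (14, 3, 19, 5, 37, 10), (14, 4, 21, 5, 37, 10), (14, 4, 40, 5, 37, 10), (15, 11, 31, 7, 37, 10), (15, 2, 13, 7, 37, 10), (15, 3, 19, 7, 37, 10), (15, 4, 21, 7, 37, 10), (15, 4, 40, 7, 37, 10), (17, 29, 3, 31, 9, 20), (17, 4, 7, 31, 9, 20), (20, 11, 31, 22, 37, 10), (20, 2, 13, 22, 37, 10), (20, 3, 19, 22, 37, 10), (20, 4, 21, 22, 37, 10), (20, 4, 40, 22, 37, 10), (28, 11, 31, 21, 37, 10), (28, 11, 31, 9, 37, 10), (28, 2, 13, 21, 37, 10), (28, 2, 13, 9, 37, 10), (28, 3, 19, 21, 37, 10), (28, 3, 19, 9, 37, 10), (28, 4, 21, 21, 37, 10), (28, 4, 21, 9, 37, 10), (28, 4, 40, 21, 37, 10), (28, 4, 40, 9, 37, 10)}.
Apply σ_{C > 15}; surviving tuples: {(17, 29, 3, 31, 9, 20), (17, 4, 7, 31, 9, 20), (20, 11, 31, 22, 37, 10), (20, 2, 13, 22, 37, 10), (20, 3, 19, 22, 37, 10), (20, 4, 21, 22, 37, 10), (20, 4, 40, 22, 37, 10), (28, 11, 31, 21, 37, 10), (28, 11, 31, 9, 37, 10), (28, 2, 13, 21, 37, 10), (28, 2, 13, 9, 37, 10), (28, 3, 19, 21, 37, 10), (28, 3, 19, 9, 37, 10), (28, 4, 21, 21, 37, 10), (28, 4, 21, 9, 37, 10), (28, 4, 40, 21, 37, 10), (28, 4, 40, 9, 37, 10)}
π_{C, G} gives {(17, 9), (20, 37), (28, 37)} (14 duplicate(s) eliminated).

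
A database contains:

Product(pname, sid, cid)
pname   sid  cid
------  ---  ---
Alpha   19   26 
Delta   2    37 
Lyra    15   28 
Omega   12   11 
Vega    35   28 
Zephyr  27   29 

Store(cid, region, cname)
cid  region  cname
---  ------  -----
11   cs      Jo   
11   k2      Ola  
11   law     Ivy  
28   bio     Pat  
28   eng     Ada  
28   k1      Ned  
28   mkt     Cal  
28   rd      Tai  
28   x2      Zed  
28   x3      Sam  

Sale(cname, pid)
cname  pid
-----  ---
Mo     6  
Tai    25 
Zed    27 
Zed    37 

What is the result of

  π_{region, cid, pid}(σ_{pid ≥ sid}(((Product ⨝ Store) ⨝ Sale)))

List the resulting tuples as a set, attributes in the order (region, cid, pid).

{(rd, 28, 25), (x2, 28, 27), (x2, 28, 37)}

Natural join on cid: {(Lyra, 15, 28, bio, Pat), (Lyra, 15, 28, eng, Ada), (Lyra, 15, 28, k1, Ned), (Lyra, 15, 28, mkt, Cal), (Lyra, 15, 28, rd, Tai), (Lyra, 15, 28, x2, Zed), (Lyra, 15, 28, x3, Sam), (Omega, 12, 11, cs, Jo), (Omega, 12, 11, k2, Ola), (Omega, 12, 11, law, Ivy), (Vega, 35, 28, bio, Pat), (Vega, 35, 28, eng, Ada), (Vega, 35, 28, k1, Ned), (Vega, 35, 28, mkt, Cal), (Vega, 35, 28, rd, Tai), (Vega, 35, 28, x2, Zed), (Vega, 35, 28, x3, Sam)}
Natural join on cname: {(Lyra, 15, 28, rd, Tai, 25), (Lyra, 15, 28, x2, Zed, 27), (Lyra, 15, 28, x2, Zed, 37), (Vega, 35, 28, rd, Tai, 25), (Vega, 35, 28, x2, Zed, 27), (Vega, 35, 28, x2, Zed, 37)}
Apply σ_{pid ≥ sid}; surviving tuples: {(Lyra, 15, 28, rd, Tai, 25), (Lyra, 15, 28, x2, Zed, 27), (Lyra, 15, 28, x2, Zed, 37), (Vega, 35, 28, x2, Zed, 37)}
π_{region, cid, pid} gives {(rd, 28, 25), (x2, 28, 27), (x2, 28, 37)} (1 duplicate(s) eliminated).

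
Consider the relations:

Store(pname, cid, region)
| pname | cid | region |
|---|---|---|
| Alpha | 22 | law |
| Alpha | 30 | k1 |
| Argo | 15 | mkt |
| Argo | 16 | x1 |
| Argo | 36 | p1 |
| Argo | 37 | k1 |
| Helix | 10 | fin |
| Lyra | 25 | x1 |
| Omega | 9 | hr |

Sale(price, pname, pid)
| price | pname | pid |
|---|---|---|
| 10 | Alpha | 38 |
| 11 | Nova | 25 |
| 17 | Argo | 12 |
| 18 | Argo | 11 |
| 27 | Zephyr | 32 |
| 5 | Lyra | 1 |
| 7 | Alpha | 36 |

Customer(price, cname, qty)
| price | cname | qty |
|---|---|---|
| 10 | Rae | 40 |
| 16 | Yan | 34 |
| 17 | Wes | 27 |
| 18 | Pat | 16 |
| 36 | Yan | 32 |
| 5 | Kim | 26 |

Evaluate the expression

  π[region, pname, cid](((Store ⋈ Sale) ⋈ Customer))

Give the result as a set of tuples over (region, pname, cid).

{(k1, Alpha, 30), (k1, Argo, 37), (law, Alpha, 22), (mkt, Argo, 15), (p1, Argo, 36), (x1, Argo, 16), (x1, Lyra, 25)}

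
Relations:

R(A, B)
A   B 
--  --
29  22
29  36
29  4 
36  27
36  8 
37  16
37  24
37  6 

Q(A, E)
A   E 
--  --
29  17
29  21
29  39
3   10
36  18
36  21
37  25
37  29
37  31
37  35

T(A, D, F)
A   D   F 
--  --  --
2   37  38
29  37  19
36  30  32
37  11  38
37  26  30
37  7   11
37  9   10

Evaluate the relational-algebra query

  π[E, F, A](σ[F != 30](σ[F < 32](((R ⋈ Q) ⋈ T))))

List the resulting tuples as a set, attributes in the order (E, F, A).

Joining R and Q on A yields {(29, 22, 17), (29, 22, 21), (29, 22, 39), (29, 36, 17), (29, 36, 21), (29, 36, 39), (29, 4, 17), (29, 4, 21), (29, 4, 39), (36, 27, 18), (36, 27, 21), (36, 8, 18), (36, 8, 21), (37, 16, 25), (37, 16, 29), (37, 16, 31), (37, 16, 35), (37, 24, 25), (37, 24, 29), (37, 24, 31), (37, 24, 35), (37, 6, 25), (37, 6, 29), (37, 6, 31), (37, 6, 35)}.
Joining (R ⋈ Q) and T on A yields {(29, 22, 17, 37, 19), (29, 22, 21, 37, 19), (29, 22, 39, 37, 19), (29, 36, 17, 37, 19), (29, 36, 21, 37, 19), (29, 36, 39, 37, 19), (29, 4, 17, 37, 19), (29, 4, 21, 37, 19), (29, 4, 39, 37, 19), (36, 27, 18, 30, 32), (36, 27, 21, 30, 32), (36, 8, 18, 30, 32), (36, 8, 21, 30, 32), (37, 16, 25, 11, 38), (37, 16, 25, 26, 30), (37, 16, 25, 7, 11), (37, 16, 25, 9, 10), (37, 16, 29, 11, 38), (37, 16, 29, 26, 30), (37, 16, 29, 7, 11), (37, 16, 29, 9, 10), (37, 16, 31, 11, 38), (37, 16, 31, 26, 30), (37, 16, 31, 7, 11), (37, 16, 31, 9, 10), (37, 16, 35, 11, 38), (37, 16, 35, 26, 30), (37, 16, 35, 7, 11), (37, 16, 35, 9, 10), (37, 24, 25, 11, 38), (37, 24, 25, 26, 30), (37, 24, 25, 7, 11), (37, 24, 25, 9, 10), (37, 24, 29, 11, 38), (37, 24, 29, 26, 30), (37, 24, 29, 7, 11), (37, 24, 29, 9, 10), (37, 24, 31, 11, 38), (37, 24, 31, 26, 30), (37, 24, 31, 7, 11), (37, 24, 31, 9, 10), (37, 24, 35, 11, 38), (37, 24, 35, 26, 30), (37, 24, 35, 7, 11), (37, 24, 35, 9, 10), (37, 6, 25, 11, 38), (37, 6, 25, 26, 30), (37, 6, 25, 7, 11), (37, 6, 25, 9, 10), (37, 6, 29, 11, 38), (37, 6, 29, 26, 30), (37, 6, 29, 7, 11), (37, 6, 29, 9, 10), (37, 6, 31, 11, 38), (37, 6, 31, 26, 30), (37, 6, 31, 7, 11), (37, 6, 31, 9, 10), (37, 6, 35, 11, 38), (37, 6, 35, 26, 30), (37, 6, 35, 7, 11), (37, 6, 35, 9, 10)}.
σ[F < 32]: keep tuples satisfying F < 32 → {(29, 22, 17, 37, 19), (29, 22, 21, 37, 19), (29, 22, 39, 37, 19), (29, 36, 17, 37, 19), (29, 36, 21, 37, 19), (29, 36, 39, 37, 19), (29, 4, 17, 37, 19), (29, 4, 21, 37, 19), (29, 4, 39, 37, 19), (37, 16, 25, 26, 30), (37, 16, 25, 7, 11), (37, 16, 25, 9, 10), (37, 16, 29, 26, 30), (37, 16, 29, 7, 11), (37, 16, 29, 9, 10), (37, 16, 31, 26, 30), (37, 16, 31, 7, 11), (37, 16, 31, 9, 10), (37, 16, 35, 26, 30), (37, 16, 35, 7, 11), (37, 16, 35, 9, 10), (37, 24, 25, 26, 30), (37, 24, 25, 7, 11), (37, 24, 25, 9, 10), (37, 24, 29, 26, 30), (37, 24, 29, 7, 11), (37, 24, 29, 9, 10), (37, 24, 31, 26, 30), (37, 24, 31, 7, 11), (37, 24, 31, 9, 10), (37, 24, 35, 26, 30), (37, 24, 35, 7, 11), (37, 24, 35, 9, 10), (37, 6, 25, 26, 30), (37, 6, 25, 7, 11), (37, 6, 25, 9, 10), (37, 6, 29, 26, 30), (37, 6, 29, 7, 11), (37, 6, 29, 9, 10), (37, 6, 31, 26, 30), (37, 6, 31, 7, 11), (37, 6, 31, 9, 10), (37, 6, 35, 26, 30), (37, 6, 35, 7, 11), (37, 6, 35, 9, 10)}
σ[F != 30]: keep tuples satisfying F != 30 → {(29, 22, 17, 37, 19), (29, 22, 21, 37, 19), (29, 22, 39, 37, 19), (29, 36, 17, 37, 19), (29, 36, 21, 37, 19), (29, 36, 39, 37, 19), (29, 4, 17, 37, 19), (29, 4, 21, 37, 19), (29, 4, 39, 37, 19), (37, 16, 25, 7, 11), (37, 16, 25, 9, 10), (37, 16, 29, 7, 11), (37, 16, 29, 9, 10), (37, 16, 31, 7, 11), (37, 16, 31, 9, 10), (37, 16, 35, 7, 11), (37, 16, 35, 9, 10), (37, 24, 25, 7, 11), (37, 24, 25, 9, 10), (37, 24, 29, 7, 11), (37, 24, 29, 9, 10), (37, 24, 31, 7, 11), (37, 24, 31, 9, 10), (37, 24, 35, 7, 11), (37, 24, 35, 9, 10), (37, 6, 25, 7, 11), (37, 6, 25, 9, 10), (37, 6, 29, 7, 11), (37, 6, 29, 9, 10), (37, 6, 31, 7, 11), (37, 6, 31, 9, 10), (37, 6, 35, 7, 11), (37, 6, 35, 9, 10)}
Keep only column(s) E, F, A (22 duplicate(s) eliminated): {(17, 19, 29), (21, 19, 29), (25, 10, 37), (25, 11, 37), (29, 10, 37), (29, 11, 37), (31, 10, 37), (31, 11, 37), (35, 10, 37), (35, 11, 37), (39, 19, 29)}

{(17, 19, 29), (21, 19, 29), (25, 10, 37), (25, 11, 37), (29, 10, 37), (29, 11, 37), (31, 10, 37), (31, 11, 37), (35, 10, 37), (35, 11, 37), (39, 19, 29)}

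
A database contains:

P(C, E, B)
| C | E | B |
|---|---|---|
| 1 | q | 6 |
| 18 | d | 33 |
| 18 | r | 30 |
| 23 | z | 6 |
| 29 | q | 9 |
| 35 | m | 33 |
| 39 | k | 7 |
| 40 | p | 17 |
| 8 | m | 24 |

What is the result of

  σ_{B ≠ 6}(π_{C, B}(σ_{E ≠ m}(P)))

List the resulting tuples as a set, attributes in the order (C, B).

{(18, 30), (18, 33), (29, 9), (39, 7), (40, 17)}

Filtering on E ≠ m leaves {(1, q, 6), (18, d, 33), (18, r, 30), (23, z, 6), (29, q, 9), (39, k, 7), (40, p, 17)}.
Projecting to C, B: {(1, 6), (18, 30), (18, 33), (23, 6), (29, 9), (39, 7), (40, 17)}
Filtering on B ≠ 6 leaves {(18, 30), (18, 33), (29, 9), (39, 7), (40, 17)}.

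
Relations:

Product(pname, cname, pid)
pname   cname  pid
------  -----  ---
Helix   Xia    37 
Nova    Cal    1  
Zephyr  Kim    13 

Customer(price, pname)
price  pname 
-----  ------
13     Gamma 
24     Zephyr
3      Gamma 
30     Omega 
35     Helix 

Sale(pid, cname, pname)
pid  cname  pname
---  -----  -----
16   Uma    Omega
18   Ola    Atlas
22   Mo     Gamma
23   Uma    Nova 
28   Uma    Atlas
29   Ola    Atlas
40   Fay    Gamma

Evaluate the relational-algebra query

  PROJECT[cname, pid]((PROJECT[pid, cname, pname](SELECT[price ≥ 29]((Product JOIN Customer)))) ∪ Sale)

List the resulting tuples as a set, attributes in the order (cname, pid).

Product ⋈ Customer (natural join on pname): {(Helix, Xia, 37, 35), (Zephyr, Kim, 13, 24)}
Selection price ≥ 29: {(Helix, Xia, 37, 35)}
Projecting to pid, cname, pname: {(37, Xia, Helix)}
Taking the union: {(16, Uma, Omega), (18, Ola, Atlas), (22, Mo, Gamma), (23, Uma, Nova), (28, Uma, Atlas), (29, Ola, Atlas), (37, Xia, Helix), (40, Fay, Gamma)}
Projecting to cname, pid: {(Fay, 40), (Mo, 22), (Ola, 18), (Ola, 29), (Uma, 16), (Uma, 23), (Uma, 28), (Xia, 37)}

{(Fay, 40), (Mo, 22), (Ola, 18), (Ola, 29), (Uma, 16), (Uma, 23), (Uma, 28), (Xia, 37)}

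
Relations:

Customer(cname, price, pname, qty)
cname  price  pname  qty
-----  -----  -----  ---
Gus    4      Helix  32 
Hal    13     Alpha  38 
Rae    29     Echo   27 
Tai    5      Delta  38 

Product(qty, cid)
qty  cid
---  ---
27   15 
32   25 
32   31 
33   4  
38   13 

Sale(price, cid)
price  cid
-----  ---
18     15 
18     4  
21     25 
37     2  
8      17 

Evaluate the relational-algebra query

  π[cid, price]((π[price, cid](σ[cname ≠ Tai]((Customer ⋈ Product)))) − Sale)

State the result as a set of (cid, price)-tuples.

{(13, 13), (15, 29), (25, 4), (31, 4)}

Joining Customer and Product on qty yields {(Gus, 4, Helix, 32, 25), (Gus, 4, Helix, 32, 31), (Hal, 13, Alpha, 38, 13), (Rae, 29, Echo, 27, 15), (Tai, 5, Delta, 38, 13)}.
Apply σ_{cname ≠ Tai}; surviving tuples: {(Gus, 4, Helix, 32, 25), (Gus, 4, Helix, 32, 31), (Hal, 13, Alpha, 38, 13), (Rae, 29, Echo, 27, 15)}
π_{price, cid} gives {(13, 13), (29, 15), (4, 25), (4, 31)}.
Difference: {(13, 13), (29, 15), (4, 25), (4, 31)} with {(18, 15), (18, 4), (21, 25), (37, 2), (8, 17)} → {(13, 13), (29, 15), (4, 25), (4, 31)}
π_{cid, price} gives {(13, 13), (15, 29), (25, 4), (31, 4)}.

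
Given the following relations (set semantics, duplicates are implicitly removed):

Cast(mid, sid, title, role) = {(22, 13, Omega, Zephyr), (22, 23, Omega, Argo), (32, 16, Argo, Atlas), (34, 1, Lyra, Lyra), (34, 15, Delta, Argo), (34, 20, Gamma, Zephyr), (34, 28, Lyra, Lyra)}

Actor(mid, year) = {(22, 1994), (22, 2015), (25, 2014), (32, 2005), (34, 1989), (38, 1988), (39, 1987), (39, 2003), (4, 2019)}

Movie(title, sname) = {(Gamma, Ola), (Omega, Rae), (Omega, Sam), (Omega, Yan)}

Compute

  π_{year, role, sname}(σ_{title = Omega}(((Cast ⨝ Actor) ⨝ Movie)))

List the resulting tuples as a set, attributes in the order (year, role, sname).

{(1994, Argo, Rae), (1994, Argo, Sam), (1994, Argo, Yan), (1994, Zephyr, Rae), (1994, Zephyr, Sam), (1994, Zephyr, Yan), (2015, Argo, Rae), (2015, Argo, Sam), (2015, Argo, Yan), (2015, Zephyr, Rae), (2015, Zephyr, Sam), (2015, Zephyr, Yan)}

Natural join on mid: {(22, 13, Omega, Zephyr, 1994), (22, 13, Omega, Zephyr, 2015), (22, 23, Omega, Argo, 1994), (22, 23, Omega, Argo, 2015), (32, 16, Argo, Atlas, 2005), (34, 1, Lyra, Lyra, 1989), (34, 15, Delta, Argo, 1989), (34, 20, Gamma, Zephyr, 1989), (34, 28, Lyra, Lyra, 1989)}
Natural join on title: {(22, 13, Omega, Zephyr, 1994, Rae), (22, 13, Omega, Zephyr, 1994, Sam), (22, 13, Omega, Zephyr, 1994, Yan), (22, 13, Omega, Zephyr, 2015, Rae), (22, 13, Omega, Zephyr, 2015, Sam), (22, 13, Omega, Zephyr, 2015, Yan), (22, 23, Omega, Argo, 1994, Rae), (22, 23, Omega, Argo, 1994, Sam), (22, 23, Omega, Argo, 1994, Yan), (22, 23, Omega, Argo, 2015, Rae), (22, 23, Omega, Argo, 2015, Sam), (22, 23, Omega, Argo, 2015, Yan), (34, 20, Gamma, Zephyr, 1989, Ola)}
Filtering on title = Omega leaves {(22, 13, Omega, Zephyr, 1994, Rae), (22, 13, Omega, Zephyr, 1994, Sam), (22, 13, Omega, Zephyr, 1994, Yan), (22, 13, Omega, Zephyr, 2015, Rae), (22, 13, Omega, Zephyr, 2015, Sam), (22, 13, Omega, Zephyr, 2015, Yan), (22, 23, Omega, Argo, 1994, Rae), (22, 23, Omega, Argo, 1994, Sam), (22, 23, Omega, Argo, 1994, Yan), (22, 23, Omega, Argo, 2015, Rae), (22, 23, Omega, Argo, 2015, Sam), (22, 23, Omega, Argo, 2015, Yan)}.
π_{year, role, sname} gives {(1994, Argo, Rae), (1994, Argo, Sam), (1994, Argo, Yan), (1994, Zephyr, Rae), (1994, Zephyr, Sam), (1994, Zephyr, Yan), (2015, Argo, Rae), (2015, Argo, Sam), (2015, Argo, Yan), (2015, Zephyr, Rae), (2015, Zephyr, Sam), (2015, Zephyr, Yan)}.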